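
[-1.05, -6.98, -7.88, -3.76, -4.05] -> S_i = Random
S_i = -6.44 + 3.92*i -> [-6.44, -2.52, 1.4, 5.32, 9.24]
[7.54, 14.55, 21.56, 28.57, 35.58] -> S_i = 7.54 + 7.01*i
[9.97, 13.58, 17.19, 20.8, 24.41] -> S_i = 9.97 + 3.61*i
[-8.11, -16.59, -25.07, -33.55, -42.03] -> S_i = -8.11 + -8.48*i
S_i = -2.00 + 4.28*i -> [-2.0, 2.28, 6.56, 10.84, 15.12]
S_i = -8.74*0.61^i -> [-8.74, -5.33, -3.25, -1.98, -1.21]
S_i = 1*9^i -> [1, 9, 81, 729, 6561]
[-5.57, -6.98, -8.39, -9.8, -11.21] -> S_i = -5.57 + -1.41*i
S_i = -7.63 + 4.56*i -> [-7.63, -3.07, 1.49, 6.05, 10.61]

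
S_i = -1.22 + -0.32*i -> [-1.22, -1.54, -1.86, -2.18, -2.5]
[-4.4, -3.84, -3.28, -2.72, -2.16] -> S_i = -4.40 + 0.56*i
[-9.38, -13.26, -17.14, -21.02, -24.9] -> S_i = -9.38 + -3.88*i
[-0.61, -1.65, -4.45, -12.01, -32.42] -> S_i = -0.61*2.70^i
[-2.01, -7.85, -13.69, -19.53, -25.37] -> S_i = -2.01 + -5.84*i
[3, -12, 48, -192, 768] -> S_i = 3*-4^i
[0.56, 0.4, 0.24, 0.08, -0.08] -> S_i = 0.56 + -0.16*i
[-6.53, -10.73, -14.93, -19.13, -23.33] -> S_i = -6.53 + -4.20*i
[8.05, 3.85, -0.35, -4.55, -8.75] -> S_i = 8.05 + -4.20*i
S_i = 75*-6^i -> [75, -450, 2700, -16200, 97200]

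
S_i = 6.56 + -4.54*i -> [6.56, 2.02, -2.52, -7.06, -11.6]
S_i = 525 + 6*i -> [525, 531, 537, 543, 549]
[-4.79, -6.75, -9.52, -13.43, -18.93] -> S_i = -4.79*1.41^i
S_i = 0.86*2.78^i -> [0.86, 2.39, 6.65, 18.48, 51.37]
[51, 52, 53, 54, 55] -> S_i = 51 + 1*i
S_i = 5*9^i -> [5, 45, 405, 3645, 32805]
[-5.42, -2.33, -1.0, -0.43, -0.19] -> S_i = -5.42*0.43^i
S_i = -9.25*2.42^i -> [-9.25, -22.38, -54.17, -131.1, -317.25]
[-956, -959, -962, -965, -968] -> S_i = -956 + -3*i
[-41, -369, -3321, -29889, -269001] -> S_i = -41*9^i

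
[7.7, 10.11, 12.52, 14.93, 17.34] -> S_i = 7.70 + 2.41*i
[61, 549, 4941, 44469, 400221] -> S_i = 61*9^i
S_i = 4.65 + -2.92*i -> [4.65, 1.73, -1.19, -4.11, -7.03]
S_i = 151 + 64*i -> [151, 215, 279, 343, 407]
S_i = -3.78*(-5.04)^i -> [-3.78, 19.05, -96.02, 483.93, -2439.01]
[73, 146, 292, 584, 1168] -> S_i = 73*2^i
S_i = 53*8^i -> [53, 424, 3392, 27136, 217088]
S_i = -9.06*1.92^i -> [-9.06, -17.4, -33.4, -64.13, -123.12]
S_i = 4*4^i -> [4, 16, 64, 256, 1024]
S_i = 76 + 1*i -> [76, 77, 78, 79, 80]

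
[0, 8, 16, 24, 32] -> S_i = 0 + 8*i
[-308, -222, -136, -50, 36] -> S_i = -308 + 86*i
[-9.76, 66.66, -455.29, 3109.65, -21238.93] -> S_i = -9.76*(-6.83)^i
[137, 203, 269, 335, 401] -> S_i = 137 + 66*i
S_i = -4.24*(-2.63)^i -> [-4.24, 11.15, -29.33, 77.13, -202.86]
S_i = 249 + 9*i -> [249, 258, 267, 276, 285]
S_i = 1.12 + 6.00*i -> [1.12, 7.12, 13.12, 19.12, 25.12]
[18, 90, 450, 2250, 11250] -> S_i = 18*5^i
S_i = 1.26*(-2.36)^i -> [1.26, -2.97, 7.02, -16.56, 39.09]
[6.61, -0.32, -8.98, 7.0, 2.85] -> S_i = Random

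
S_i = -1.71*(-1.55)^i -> [-1.71, 2.65, -4.11, 6.37, -9.87]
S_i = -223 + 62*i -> [-223, -161, -99, -37, 25]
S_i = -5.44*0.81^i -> [-5.44, -4.41, -3.57, -2.89, -2.34]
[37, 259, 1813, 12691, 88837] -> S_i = 37*7^i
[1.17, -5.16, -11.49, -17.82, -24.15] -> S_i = 1.17 + -6.33*i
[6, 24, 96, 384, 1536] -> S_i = 6*4^i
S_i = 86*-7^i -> [86, -602, 4214, -29498, 206486]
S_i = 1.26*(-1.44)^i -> [1.26, -1.81, 2.61, -3.76, 5.42]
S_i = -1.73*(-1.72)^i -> [-1.73, 2.98, -5.12, 8.8, -15.14]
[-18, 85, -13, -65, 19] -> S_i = Random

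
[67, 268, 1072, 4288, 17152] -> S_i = 67*4^i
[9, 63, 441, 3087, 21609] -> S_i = 9*7^i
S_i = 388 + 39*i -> [388, 427, 466, 505, 544]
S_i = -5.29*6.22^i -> [-5.29, -32.9, -204.66, -1273.0, -7918.03]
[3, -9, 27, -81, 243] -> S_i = 3*-3^i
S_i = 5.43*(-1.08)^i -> [5.43, -5.86, 6.33, -6.84, 7.39]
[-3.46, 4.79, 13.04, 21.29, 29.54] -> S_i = -3.46 + 8.25*i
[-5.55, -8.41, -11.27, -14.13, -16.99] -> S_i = -5.55 + -2.86*i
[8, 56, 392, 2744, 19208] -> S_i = 8*7^i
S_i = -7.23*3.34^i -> [-7.23, -24.15, -80.65, -269.39, -899.75]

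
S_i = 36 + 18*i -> [36, 54, 72, 90, 108]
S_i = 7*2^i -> [7, 14, 28, 56, 112]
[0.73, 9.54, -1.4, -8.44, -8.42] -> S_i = Random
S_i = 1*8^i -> [1, 8, 64, 512, 4096]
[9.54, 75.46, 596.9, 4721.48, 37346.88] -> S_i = 9.54*7.91^i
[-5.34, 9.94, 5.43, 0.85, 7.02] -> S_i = Random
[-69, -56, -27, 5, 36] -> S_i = Random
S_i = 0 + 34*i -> [0, 34, 68, 102, 136]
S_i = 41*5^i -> [41, 205, 1025, 5125, 25625]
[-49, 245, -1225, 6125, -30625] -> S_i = -49*-5^i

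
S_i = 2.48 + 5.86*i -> [2.48, 8.34, 14.2, 20.06, 25.92]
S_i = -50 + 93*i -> [-50, 43, 136, 229, 322]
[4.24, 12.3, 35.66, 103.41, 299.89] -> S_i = 4.24*2.90^i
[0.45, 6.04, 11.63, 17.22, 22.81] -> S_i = 0.45 + 5.59*i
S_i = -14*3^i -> [-14, -42, -126, -378, -1134]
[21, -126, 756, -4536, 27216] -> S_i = 21*-6^i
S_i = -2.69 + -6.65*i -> [-2.69, -9.34, -15.99, -22.64, -29.29]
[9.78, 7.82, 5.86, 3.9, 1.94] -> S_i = 9.78 + -1.96*i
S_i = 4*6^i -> [4, 24, 144, 864, 5184]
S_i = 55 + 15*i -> [55, 70, 85, 100, 115]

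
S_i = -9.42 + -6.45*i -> [-9.42, -15.87, -22.32, -28.77, -35.22]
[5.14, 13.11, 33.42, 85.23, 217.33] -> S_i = 5.14*2.55^i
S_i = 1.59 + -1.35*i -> [1.59, 0.24, -1.11, -2.46, -3.81]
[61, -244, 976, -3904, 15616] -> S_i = 61*-4^i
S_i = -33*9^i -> [-33, -297, -2673, -24057, -216513]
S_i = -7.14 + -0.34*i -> [-7.14, -7.48, -7.82, -8.16, -8.5]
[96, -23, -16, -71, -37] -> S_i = Random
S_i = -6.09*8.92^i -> [-6.09, -54.32, -484.56, -4322.27, -38554.65]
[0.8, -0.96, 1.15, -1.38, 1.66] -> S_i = 0.80*(-1.20)^i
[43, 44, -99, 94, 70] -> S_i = Random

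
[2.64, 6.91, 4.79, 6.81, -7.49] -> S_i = Random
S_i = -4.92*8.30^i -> [-4.92, -40.84, -338.94, -2813.19, -23349.49]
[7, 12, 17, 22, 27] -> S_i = 7 + 5*i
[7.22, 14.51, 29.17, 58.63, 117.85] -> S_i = 7.22*2.01^i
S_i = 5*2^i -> [5, 10, 20, 40, 80]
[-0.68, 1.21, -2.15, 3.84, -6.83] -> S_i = -0.68*(-1.78)^i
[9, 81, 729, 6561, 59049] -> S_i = 9*9^i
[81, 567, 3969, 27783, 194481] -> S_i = 81*7^i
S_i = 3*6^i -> [3, 18, 108, 648, 3888]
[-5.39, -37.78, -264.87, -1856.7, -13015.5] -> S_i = -5.39*7.01^i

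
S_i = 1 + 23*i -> [1, 24, 47, 70, 93]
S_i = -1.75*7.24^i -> [-1.75, -12.67, -91.73, -664.13, -4808.31]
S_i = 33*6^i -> [33, 198, 1188, 7128, 42768]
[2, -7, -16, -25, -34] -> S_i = 2 + -9*i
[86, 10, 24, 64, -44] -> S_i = Random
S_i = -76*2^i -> [-76, -152, -304, -608, -1216]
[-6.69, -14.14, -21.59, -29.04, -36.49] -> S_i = -6.69 + -7.45*i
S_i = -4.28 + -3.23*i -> [-4.28, -7.51, -10.74, -13.97, -17.2]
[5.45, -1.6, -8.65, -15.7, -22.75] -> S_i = 5.45 + -7.05*i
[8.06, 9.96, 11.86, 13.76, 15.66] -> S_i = 8.06 + 1.90*i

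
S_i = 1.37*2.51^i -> [1.37, 3.44, 8.63, 21.66, 54.38]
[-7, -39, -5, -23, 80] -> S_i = Random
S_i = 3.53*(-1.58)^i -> [3.53, -5.58, 8.81, -13.92, 22.0]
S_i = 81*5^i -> [81, 405, 2025, 10125, 50625]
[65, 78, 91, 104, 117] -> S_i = 65 + 13*i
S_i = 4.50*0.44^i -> [4.5, 1.98, 0.87, 0.38, 0.17]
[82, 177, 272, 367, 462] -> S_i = 82 + 95*i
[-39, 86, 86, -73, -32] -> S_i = Random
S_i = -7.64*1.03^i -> [-7.64, -7.87, -8.11, -8.35, -8.6]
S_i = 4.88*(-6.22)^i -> [4.88, -30.35, 188.8, -1174.33, 7304.35]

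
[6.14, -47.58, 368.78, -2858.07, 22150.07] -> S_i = 6.14*(-7.75)^i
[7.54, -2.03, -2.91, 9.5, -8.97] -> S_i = Random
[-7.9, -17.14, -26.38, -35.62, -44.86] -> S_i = -7.90 + -9.24*i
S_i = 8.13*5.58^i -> [8.13, 45.37, 253.14, 1412.52, 7881.84]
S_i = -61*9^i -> [-61, -549, -4941, -44469, -400221]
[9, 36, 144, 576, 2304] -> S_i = 9*4^i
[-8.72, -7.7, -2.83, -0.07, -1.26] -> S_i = Random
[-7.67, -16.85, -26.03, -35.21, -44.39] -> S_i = -7.67 + -9.18*i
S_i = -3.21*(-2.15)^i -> [-3.21, 6.9, -14.84, 31.9, -68.59]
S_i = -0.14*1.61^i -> [-0.14, -0.23, -0.36, -0.58, -0.94]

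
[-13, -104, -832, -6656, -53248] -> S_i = -13*8^i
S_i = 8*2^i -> [8, 16, 32, 64, 128]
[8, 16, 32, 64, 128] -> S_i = 8*2^i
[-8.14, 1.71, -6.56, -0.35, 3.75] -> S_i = Random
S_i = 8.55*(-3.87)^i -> [8.55, -33.09, 128.05, -495.56, 1917.83]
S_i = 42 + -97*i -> [42, -55, -152, -249, -346]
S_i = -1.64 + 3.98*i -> [-1.64, 2.34, 6.32, 10.3, 14.28]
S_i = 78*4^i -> [78, 312, 1248, 4992, 19968]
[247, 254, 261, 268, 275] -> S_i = 247 + 7*i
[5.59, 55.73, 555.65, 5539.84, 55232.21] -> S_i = 5.59*9.97^i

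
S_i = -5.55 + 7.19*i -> [-5.55, 1.64, 8.83, 16.02, 23.21]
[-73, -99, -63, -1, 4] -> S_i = Random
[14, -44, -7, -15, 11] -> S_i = Random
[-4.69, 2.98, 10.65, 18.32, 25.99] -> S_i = -4.69 + 7.67*i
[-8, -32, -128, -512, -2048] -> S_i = -8*4^i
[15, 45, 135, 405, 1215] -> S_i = 15*3^i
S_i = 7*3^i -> [7, 21, 63, 189, 567]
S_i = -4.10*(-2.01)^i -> [-4.1, 8.24, -16.56, 33.29, -66.92]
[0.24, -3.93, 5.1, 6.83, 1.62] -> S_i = Random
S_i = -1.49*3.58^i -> [-1.49, -5.33, -19.1, -68.37, -244.75]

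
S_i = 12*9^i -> [12, 108, 972, 8748, 78732]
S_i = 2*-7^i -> [2, -14, 98, -686, 4802]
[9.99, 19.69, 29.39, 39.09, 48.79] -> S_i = 9.99 + 9.70*i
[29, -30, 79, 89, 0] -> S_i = Random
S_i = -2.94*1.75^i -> [-2.94, -5.14, -9.0, -15.76, -27.57]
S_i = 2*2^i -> [2, 4, 8, 16, 32]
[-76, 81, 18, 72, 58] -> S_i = Random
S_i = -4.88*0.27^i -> [-4.88, -1.32, -0.36, -0.1, -0.03]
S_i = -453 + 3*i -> [-453, -450, -447, -444, -441]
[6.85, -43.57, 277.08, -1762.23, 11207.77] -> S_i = 6.85*(-6.36)^i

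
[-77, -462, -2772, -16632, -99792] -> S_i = -77*6^i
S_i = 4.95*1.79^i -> [4.95, 8.86, 15.86, 28.39, 50.82]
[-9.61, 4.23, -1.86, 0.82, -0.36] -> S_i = -9.61*(-0.44)^i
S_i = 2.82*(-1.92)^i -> [2.82, -5.41, 10.4, -19.96, 38.32]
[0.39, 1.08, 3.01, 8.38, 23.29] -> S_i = 0.39*2.78^i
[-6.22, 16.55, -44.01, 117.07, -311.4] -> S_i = -6.22*(-2.66)^i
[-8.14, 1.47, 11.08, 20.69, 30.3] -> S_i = -8.14 + 9.61*i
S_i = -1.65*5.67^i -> [-1.65, -9.36, -53.05, -300.77, -1705.36]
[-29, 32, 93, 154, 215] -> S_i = -29 + 61*i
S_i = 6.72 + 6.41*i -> [6.72, 13.13, 19.54, 25.95, 32.36]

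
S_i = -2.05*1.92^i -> [-2.05, -3.94, -7.56, -14.51, -27.86]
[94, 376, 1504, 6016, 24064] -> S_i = 94*4^i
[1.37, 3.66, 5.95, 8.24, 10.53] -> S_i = 1.37 + 2.29*i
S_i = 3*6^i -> [3, 18, 108, 648, 3888]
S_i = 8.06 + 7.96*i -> [8.06, 16.02, 23.98, 31.94, 39.9]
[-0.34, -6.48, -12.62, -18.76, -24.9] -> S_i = -0.34 + -6.14*i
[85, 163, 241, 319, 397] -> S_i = 85 + 78*i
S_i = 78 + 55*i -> [78, 133, 188, 243, 298]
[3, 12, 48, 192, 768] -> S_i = 3*4^i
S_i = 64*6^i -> [64, 384, 2304, 13824, 82944]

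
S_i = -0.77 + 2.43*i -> [-0.77, 1.66, 4.09, 6.52, 8.95]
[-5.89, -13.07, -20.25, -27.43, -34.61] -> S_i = -5.89 + -7.18*i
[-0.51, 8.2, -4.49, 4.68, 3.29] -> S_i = Random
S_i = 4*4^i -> [4, 16, 64, 256, 1024]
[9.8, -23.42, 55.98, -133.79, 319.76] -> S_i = 9.80*(-2.39)^i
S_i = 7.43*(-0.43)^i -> [7.43, -3.19, 1.37, -0.59, 0.25]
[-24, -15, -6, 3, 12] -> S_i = -24 + 9*i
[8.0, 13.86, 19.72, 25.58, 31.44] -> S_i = 8.00 + 5.86*i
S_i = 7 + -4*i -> [7, 3, -1, -5, -9]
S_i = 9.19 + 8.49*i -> [9.19, 17.68, 26.17, 34.66, 43.15]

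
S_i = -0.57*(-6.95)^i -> [-0.57, 3.96, -27.53, 191.35, -1329.88]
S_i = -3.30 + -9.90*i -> [-3.3, -13.2, -23.1, -33.0, -42.9]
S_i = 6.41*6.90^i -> [6.41, 44.23, 305.18, 2105.74, 14529.62]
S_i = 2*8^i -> [2, 16, 128, 1024, 8192]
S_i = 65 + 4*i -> [65, 69, 73, 77, 81]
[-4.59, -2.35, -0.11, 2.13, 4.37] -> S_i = -4.59 + 2.24*i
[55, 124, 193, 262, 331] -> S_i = 55 + 69*i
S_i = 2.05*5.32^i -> [2.05, 10.91, 58.02, 308.67, 1642.1]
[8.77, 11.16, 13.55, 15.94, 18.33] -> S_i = 8.77 + 2.39*i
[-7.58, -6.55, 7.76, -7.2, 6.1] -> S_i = Random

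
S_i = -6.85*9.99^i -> [-6.85, -68.43, -683.63, -6829.47, -68226.41]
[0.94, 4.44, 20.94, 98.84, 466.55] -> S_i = 0.94*4.72^i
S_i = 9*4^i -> [9, 36, 144, 576, 2304]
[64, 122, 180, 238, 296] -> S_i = 64 + 58*i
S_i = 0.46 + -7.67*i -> [0.46, -7.21, -14.88, -22.55, -30.22]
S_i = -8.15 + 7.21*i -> [-8.15, -0.94, 6.27, 13.48, 20.69]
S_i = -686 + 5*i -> [-686, -681, -676, -671, -666]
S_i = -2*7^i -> [-2, -14, -98, -686, -4802]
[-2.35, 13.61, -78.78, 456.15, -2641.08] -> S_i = -2.35*(-5.79)^i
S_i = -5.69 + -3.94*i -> [-5.69, -9.63, -13.57, -17.51, -21.45]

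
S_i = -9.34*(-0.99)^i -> [-9.34, 9.25, -9.15, 9.06, -8.97]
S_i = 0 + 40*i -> [0, 40, 80, 120, 160]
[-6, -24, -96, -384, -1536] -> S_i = -6*4^i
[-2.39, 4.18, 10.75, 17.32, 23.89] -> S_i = -2.39 + 6.57*i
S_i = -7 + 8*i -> [-7, 1, 9, 17, 25]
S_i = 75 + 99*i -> [75, 174, 273, 372, 471]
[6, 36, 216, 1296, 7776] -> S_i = 6*6^i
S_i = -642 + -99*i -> [-642, -741, -840, -939, -1038]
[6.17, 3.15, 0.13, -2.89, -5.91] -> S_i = 6.17 + -3.02*i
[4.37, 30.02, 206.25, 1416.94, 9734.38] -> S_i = 4.37*6.87^i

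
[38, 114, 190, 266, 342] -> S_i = 38 + 76*i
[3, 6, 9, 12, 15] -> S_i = 3 + 3*i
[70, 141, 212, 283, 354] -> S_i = 70 + 71*i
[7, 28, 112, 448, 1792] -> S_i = 7*4^i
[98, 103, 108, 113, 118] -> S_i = 98 + 5*i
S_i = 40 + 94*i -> [40, 134, 228, 322, 416]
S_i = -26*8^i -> [-26, -208, -1664, -13312, -106496]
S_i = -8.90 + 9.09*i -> [-8.9, 0.19, 9.28, 18.37, 27.46]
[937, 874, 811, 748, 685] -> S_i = 937 + -63*i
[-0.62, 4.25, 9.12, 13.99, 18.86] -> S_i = -0.62 + 4.87*i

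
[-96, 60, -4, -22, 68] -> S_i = Random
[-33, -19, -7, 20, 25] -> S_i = Random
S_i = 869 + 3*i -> [869, 872, 875, 878, 881]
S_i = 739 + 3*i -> [739, 742, 745, 748, 751]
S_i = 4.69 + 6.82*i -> [4.69, 11.51, 18.33, 25.15, 31.97]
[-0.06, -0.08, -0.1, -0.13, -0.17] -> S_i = -0.06*1.30^i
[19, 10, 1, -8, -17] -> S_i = 19 + -9*i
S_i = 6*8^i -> [6, 48, 384, 3072, 24576]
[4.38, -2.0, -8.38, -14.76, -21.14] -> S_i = 4.38 + -6.38*i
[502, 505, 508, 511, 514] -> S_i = 502 + 3*i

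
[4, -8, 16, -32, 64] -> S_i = 4*-2^i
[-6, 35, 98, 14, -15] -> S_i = Random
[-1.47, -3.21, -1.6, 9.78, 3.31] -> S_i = Random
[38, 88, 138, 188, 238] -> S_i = 38 + 50*i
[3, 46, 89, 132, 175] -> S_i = 3 + 43*i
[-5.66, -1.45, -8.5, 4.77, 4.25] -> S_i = Random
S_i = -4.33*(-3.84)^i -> [-4.33, 16.63, -63.85, 245.18, -941.48]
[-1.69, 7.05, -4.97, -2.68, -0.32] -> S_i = Random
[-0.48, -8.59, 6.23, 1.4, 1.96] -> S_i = Random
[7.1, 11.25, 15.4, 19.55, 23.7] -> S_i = 7.10 + 4.15*i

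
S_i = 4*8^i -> [4, 32, 256, 2048, 16384]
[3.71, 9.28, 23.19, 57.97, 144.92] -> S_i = 3.71*2.50^i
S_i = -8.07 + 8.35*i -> [-8.07, 0.28, 8.63, 16.98, 25.33]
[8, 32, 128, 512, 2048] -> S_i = 8*4^i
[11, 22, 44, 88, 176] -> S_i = 11*2^i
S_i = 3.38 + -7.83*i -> [3.38, -4.45, -12.28, -20.11, -27.94]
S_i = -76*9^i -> [-76, -684, -6156, -55404, -498636]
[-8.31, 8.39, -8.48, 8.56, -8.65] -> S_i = -8.31*(-1.01)^i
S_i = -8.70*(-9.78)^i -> [-8.7, 85.09, -832.14, 8138.34, -79592.96]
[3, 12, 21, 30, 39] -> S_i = 3 + 9*i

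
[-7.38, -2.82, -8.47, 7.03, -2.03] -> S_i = Random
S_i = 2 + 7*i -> [2, 9, 16, 23, 30]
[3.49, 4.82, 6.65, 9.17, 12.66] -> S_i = 3.49*1.38^i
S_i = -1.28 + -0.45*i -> [-1.28, -1.73, -2.18, -2.63, -3.08]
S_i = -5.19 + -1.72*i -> [-5.19, -6.91, -8.63, -10.35, -12.07]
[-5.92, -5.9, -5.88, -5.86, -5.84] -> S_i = -5.92 + 0.02*i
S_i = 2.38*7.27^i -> [2.38, 17.3, 125.79, 914.49, 6648.36]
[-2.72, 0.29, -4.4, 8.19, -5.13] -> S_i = Random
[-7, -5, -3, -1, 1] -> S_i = -7 + 2*i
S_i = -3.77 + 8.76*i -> [-3.77, 4.99, 13.75, 22.51, 31.27]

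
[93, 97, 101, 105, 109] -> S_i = 93 + 4*i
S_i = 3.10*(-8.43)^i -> [3.1, -26.13, 220.3, -1857.14, 15655.68]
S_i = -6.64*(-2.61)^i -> [-6.64, 17.33, -45.23, 118.06, -308.13]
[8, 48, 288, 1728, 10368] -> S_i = 8*6^i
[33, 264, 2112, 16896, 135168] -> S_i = 33*8^i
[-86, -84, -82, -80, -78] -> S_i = -86 + 2*i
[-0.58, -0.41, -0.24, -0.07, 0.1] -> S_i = -0.58 + 0.17*i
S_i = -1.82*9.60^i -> [-1.82, -17.47, -167.73, -1610.22, -15458.11]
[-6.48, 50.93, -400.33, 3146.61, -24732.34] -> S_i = -6.48*(-7.86)^i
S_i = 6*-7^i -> [6, -42, 294, -2058, 14406]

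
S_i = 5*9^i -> [5, 45, 405, 3645, 32805]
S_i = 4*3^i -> [4, 12, 36, 108, 324]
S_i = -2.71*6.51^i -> [-2.71, -17.64, -114.85, -747.67, -4867.36]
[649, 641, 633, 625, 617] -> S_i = 649 + -8*i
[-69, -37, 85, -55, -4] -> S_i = Random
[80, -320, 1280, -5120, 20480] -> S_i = 80*-4^i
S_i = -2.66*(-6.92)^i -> [-2.66, 18.41, -127.38, 881.45, -6099.67]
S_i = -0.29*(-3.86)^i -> [-0.29, 1.12, -4.32, 16.68, -64.38]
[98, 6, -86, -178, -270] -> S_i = 98 + -92*i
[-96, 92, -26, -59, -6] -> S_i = Random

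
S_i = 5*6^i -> [5, 30, 180, 1080, 6480]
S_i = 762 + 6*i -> [762, 768, 774, 780, 786]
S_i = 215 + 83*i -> [215, 298, 381, 464, 547]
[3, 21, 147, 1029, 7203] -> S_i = 3*7^i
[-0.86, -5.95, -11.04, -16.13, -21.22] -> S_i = -0.86 + -5.09*i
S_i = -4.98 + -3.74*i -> [-4.98, -8.72, -12.46, -16.2, -19.94]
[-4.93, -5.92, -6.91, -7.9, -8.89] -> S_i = -4.93 + -0.99*i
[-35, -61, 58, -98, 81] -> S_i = Random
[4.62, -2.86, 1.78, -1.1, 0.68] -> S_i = 4.62*(-0.62)^i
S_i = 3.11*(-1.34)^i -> [3.11, -4.17, 5.58, -7.48, 10.03]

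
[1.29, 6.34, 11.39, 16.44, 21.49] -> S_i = 1.29 + 5.05*i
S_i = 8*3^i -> [8, 24, 72, 216, 648]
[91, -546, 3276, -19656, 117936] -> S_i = 91*-6^i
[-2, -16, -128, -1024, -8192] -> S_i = -2*8^i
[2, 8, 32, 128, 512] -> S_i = 2*4^i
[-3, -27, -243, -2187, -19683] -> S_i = -3*9^i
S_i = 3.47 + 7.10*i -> [3.47, 10.57, 17.67, 24.77, 31.87]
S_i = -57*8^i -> [-57, -456, -3648, -29184, -233472]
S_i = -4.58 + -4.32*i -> [-4.58, -8.9, -13.22, -17.54, -21.86]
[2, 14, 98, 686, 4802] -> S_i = 2*7^i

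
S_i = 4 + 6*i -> [4, 10, 16, 22, 28]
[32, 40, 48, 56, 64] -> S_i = 32 + 8*i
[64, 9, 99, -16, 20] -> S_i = Random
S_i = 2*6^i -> [2, 12, 72, 432, 2592]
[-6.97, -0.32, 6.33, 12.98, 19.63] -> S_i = -6.97 + 6.65*i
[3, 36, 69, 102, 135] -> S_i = 3 + 33*i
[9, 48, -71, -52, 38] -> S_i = Random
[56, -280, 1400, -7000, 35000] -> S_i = 56*-5^i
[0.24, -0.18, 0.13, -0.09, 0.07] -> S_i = 0.24*(-0.73)^i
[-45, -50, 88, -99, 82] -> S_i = Random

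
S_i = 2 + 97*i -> [2, 99, 196, 293, 390]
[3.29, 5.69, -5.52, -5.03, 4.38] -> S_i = Random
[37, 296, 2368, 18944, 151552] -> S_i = 37*8^i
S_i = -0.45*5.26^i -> [-0.45, -2.37, -12.45, -65.49, -344.47]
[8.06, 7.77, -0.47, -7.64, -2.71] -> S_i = Random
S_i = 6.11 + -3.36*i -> [6.11, 2.75, -0.61, -3.97, -7.33]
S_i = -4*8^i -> [-4, -32, -256, -2048, -16384]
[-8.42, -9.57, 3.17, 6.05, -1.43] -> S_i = Random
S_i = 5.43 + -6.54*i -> [5.43, -1.11, -7.65, -14.19, -20.73]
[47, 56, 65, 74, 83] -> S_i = 47 + 9*i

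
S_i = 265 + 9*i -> [265, 274, 283, 292, 301]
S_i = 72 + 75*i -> [72, 147, 222, 297, 372]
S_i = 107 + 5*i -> [107, 112, 117, 122, 127]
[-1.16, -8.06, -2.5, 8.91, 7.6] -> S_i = Random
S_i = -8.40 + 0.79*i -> [-8.4, -7.61, -6.82, -6.03, -5.24]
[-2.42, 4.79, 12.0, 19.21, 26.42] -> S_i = -2.42 + 7.21*i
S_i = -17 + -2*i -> [-17, -19, -21, -23, -25]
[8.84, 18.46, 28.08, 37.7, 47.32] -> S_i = 8.84 + 9.62*i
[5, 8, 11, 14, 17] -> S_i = 5 + 3*i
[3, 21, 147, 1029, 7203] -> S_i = 3*7^i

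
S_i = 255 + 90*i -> [255, 345, 435, 525, 615]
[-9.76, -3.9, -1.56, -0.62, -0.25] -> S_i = -9.76*0.40^i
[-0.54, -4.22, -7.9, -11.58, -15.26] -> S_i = -0.54 + -3.68*i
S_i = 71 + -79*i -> [71, -8, -87, -166, -245]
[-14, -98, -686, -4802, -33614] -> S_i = -14*7^i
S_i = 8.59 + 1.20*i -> [8.59, 9.79, 10.99, 12.19, 13.39]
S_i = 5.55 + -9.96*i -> [5.55, -4.41, -14.37, -24.33, -34.29]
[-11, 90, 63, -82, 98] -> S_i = Random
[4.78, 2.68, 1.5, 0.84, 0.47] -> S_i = 4.78*0.56^i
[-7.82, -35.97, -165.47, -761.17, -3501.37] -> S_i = -7.82*4.60^i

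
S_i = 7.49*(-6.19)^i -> [7.49, -46.36, 286.99, -1776.45, 10996.25]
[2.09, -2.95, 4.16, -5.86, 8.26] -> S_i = 2.09*(-1.41)^i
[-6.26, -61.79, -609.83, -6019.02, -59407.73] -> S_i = -6.26*9.87^i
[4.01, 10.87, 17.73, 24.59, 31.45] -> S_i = 4.01 + 6.86*i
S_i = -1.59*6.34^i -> [-1.59, -10.08, -63.91, -405.2, -2568.94]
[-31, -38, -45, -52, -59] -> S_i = -31 + -7*i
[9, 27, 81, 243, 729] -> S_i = 9*3^i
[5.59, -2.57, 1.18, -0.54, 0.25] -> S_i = 5.59*(-0.46)^i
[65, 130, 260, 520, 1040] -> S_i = 65*2^i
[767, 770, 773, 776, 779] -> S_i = 767 + 3*i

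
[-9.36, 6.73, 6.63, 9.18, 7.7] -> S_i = Random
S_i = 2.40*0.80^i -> [2.4, 1.92, 1.54, 1.23, 0.98]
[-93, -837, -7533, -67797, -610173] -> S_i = -93*9^i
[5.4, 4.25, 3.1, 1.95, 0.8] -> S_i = 5.40 + -1.15*i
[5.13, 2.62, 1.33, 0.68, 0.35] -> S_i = 5.13*0.51^i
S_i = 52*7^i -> [52, 364, 2548, 17836, 124852]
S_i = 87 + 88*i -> [87, 175, 263, 351, 439]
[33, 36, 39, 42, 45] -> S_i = 33 + 3*i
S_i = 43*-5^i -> [43, -215, 1075, -5375, 26875]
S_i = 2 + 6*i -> [2, 8, 14, 20, 26]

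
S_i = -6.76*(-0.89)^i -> [-6.76, 6.02, -5.35, 4.77, -4.24]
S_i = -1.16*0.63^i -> [-1.16, -0.73, -0.46, -0.29, -0.18]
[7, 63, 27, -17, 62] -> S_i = Random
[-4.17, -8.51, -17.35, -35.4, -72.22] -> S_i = -4.17*2.04^i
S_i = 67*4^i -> [67, 268, 1072, 4288, 17152]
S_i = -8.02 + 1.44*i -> [-8.02, -6.58, -5.14, -3.7, -2.26]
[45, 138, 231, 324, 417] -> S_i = 45 + 93*i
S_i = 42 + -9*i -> [42, 33, 24, 15, 6]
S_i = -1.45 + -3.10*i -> [-1.45, -4.55, -7.65, -10.75, -13.85]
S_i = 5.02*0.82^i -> [5.02, 4.12, 3.38, 2.77, 2.27]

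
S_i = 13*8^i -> [13, 104, 832, 6656, 53248]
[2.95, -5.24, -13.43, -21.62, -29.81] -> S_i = 2.95 + -8.19*i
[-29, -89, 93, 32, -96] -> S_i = Random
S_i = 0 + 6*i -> [0, 6, 12, 18, 24]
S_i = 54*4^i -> [54, 216, 864, 3456, 13824]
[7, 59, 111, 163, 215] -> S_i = 7 + 52*i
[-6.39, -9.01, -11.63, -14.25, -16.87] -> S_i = -6.39 + -2.62*i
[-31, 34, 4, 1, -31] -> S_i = Random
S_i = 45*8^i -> [45, 360, 2880, 23040, 184320]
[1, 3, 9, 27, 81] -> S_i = 1*3^i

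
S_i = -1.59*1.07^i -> [-1.59, -1.7, -1.82, -1.95, -2.08]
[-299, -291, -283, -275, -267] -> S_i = -299 + 8*i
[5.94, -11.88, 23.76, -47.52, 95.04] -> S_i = 5.94*(-2.00)^i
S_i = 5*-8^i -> [5, -40, 320, -2560, 20480]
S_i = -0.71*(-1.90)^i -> [-0.71, 1.35, -2.56, 4.87, -9.25]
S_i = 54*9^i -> [54, 486, 4374, 39366, 354294]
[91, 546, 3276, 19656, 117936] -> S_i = 91*6^i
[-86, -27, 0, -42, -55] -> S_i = Random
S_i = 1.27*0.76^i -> [1.27, 0.97, 0.73, 0.56, 0.42]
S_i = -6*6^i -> [-6, -36, -216, -1296, -7776]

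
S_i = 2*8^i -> [2, 16, 128, 1024, 8192]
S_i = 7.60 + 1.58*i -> [7.6, 9.18, 10.76, 12.34, 13.92]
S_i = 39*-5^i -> [39, -195, 975, -4875, 24375]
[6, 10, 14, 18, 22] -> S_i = 6 + 4*i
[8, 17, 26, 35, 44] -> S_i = 8 + 9*i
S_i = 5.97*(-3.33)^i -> [5.97, -19.88, 66.2, -220.45, 734.09]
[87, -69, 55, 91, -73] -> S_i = Random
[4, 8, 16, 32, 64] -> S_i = 4*2^i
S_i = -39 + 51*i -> [-39, 12, 63, 114, 165]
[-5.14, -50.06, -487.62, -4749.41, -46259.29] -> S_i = -5.14*9.74^i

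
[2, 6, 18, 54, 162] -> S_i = 2*3^i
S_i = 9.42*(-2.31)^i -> [9.42, -21.76, 50.27, -116.11, 268.22]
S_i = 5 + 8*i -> [5, 13, 21, 29, 37]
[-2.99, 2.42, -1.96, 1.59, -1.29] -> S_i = -2.99*(-0.81)^i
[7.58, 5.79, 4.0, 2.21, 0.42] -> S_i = 7.58 + -1.79*i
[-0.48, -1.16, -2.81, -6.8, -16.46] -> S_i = -0.48*2.42^i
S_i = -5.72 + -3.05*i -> [-5.72, -8.77, -11.82, -14.87, -17.92]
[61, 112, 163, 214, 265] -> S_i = 61 + 51*i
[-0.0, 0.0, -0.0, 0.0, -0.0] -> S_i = -0.00*(-0.78)^i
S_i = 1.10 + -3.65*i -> [1.1, -2.55, -6.2, -9.85, -13.5]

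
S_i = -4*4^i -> [-4, -16, -64, -256, -1024]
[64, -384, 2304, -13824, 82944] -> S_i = 64*-6^i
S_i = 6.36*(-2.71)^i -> [6.36, -17.24, 46.71, -126.58, 343.03]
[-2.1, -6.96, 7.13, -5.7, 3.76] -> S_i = Random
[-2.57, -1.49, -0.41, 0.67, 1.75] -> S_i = -2.57 + 1.08*i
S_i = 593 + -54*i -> [593, 539, 485, 431, 377]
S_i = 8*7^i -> [8, 56, 392, 2744, 19208]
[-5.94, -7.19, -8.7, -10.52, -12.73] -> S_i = -5.94*1.21^i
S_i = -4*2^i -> [-4, -8, -16, -32, -64]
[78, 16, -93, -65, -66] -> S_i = Random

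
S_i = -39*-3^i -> [-39, 117, -351, 1053, -3159]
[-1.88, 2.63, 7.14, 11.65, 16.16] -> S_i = -1.88 + 4.51*i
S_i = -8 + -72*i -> [-8, -80, -152, -224, -296]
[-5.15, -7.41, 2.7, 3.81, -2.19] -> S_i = Random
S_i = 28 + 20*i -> [28, 48, 68, 88, 108]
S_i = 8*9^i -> [8, 72, 648, 5832, 52488]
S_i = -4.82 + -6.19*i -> [-4.82, -11.01, -17.2, -23.39, -29.58]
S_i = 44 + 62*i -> [44, 106, 168, 230, 292]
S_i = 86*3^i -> [86, 258, 774, 2322, 6966]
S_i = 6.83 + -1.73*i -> [6.83, 5.1, 3.37, 1.64, -0.09]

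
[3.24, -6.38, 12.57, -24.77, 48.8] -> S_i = 3.24*(-1.97)^i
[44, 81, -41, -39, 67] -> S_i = Random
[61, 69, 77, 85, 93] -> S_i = 61 + 8*i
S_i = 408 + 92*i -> [408, 500, 592, 684, 776]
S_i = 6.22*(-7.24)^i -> [6.22, -45.03, 326.04, -2360.51, 17090.1]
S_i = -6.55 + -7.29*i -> [-6.55, -13.84, -21.13, -28.42, -35.71]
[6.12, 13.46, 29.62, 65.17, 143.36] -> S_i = 6.12*2.20^i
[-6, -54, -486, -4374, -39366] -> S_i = -6*9^i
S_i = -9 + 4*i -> [-9, -5, -1, 3, 7]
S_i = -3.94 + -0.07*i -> [-3.94, -4.01, -4.08, -4.15, -4.22]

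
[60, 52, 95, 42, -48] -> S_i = Random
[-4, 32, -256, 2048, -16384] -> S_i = -4*-8^i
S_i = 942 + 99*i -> [942, 1041, 1140, 1239, 1338]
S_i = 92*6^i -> [92, 552, 3312, 19872, 119232]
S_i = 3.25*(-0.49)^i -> [3.25, -1.59, 0.78, -0.38, 0.19]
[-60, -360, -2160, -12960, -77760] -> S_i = -60*6^i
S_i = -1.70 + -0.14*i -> [-1.7, -1.84, -1.98, -2.12, -2.26]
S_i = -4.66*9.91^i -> [-4.66, -46.18, -457.65, -4535.31, -44944.91]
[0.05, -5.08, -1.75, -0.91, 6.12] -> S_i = Random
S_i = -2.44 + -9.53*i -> [-2.44, -11.97, -21.5, -31.03, -40.56]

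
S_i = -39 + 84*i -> [-39, 45, 129, 213, 297]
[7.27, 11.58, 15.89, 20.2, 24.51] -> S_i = 7.27 + 4.31*i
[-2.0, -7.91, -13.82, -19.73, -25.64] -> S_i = -2.00 + -5.91*i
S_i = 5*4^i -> [5, 20, 80, 320, 1280]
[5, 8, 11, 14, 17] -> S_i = 5 + 3*i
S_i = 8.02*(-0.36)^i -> [8.02, -2.89, 1.04, -0.37, 0.13]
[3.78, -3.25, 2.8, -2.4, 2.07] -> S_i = 3.78*(-0.86)^i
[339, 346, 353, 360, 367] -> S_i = 339 + 7*i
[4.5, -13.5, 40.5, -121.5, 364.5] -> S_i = 4.50*(-3.00)^i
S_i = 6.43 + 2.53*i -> [6.43, 8.96, 11.49, 14.02, 16.55]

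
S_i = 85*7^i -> [85, 595, 4165, 29155, 204085]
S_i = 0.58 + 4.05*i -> [0.58, 4.63, 8.68, 12.73, 16.78]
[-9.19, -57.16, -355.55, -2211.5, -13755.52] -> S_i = -9.19*6.22^i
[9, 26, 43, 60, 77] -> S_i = 9 + 17*i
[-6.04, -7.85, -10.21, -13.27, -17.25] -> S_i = -6.04*1.30^i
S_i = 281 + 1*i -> [281, 282, 283, 284, 285]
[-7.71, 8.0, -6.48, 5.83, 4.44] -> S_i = Random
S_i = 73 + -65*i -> [73, 8, -57, -122, -187]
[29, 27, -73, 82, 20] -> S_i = Random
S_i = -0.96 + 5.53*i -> [-0.96, 4.57, 10.1, 15.63, 21.16]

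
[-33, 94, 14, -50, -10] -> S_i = Random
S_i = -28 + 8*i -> [-28, -20, -12, -4, 4]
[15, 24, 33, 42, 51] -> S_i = 15 + 9*i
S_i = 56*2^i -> [56, 112, 224, 448, 896]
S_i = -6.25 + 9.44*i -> [-6.25, 3.19, 12.63, 22.07, 31.51]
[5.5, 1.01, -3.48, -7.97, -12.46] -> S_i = 5.50 + -4.49*i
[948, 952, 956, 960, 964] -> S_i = 948 + 4*i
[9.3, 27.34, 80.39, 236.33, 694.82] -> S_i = 9.30*2.94^i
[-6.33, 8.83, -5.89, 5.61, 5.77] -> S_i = Random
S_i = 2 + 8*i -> [2, 10, 18, 26, 34]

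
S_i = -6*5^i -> [-6, -30, -150, -750, -3750]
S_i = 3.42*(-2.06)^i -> [3.42, -7.05, 14.51, -29.9, 61.59]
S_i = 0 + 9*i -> [0, 9, 18, 27, 36]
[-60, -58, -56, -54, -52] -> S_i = -60 + 2*i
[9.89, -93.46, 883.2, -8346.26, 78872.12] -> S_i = 9.89*(-9.45)^i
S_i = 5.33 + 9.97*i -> [5.33, 15.3, 25.27, 35.24, 45.21]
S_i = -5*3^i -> [-5, -15, -45, -135, -405]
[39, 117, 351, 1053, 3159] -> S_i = 39*3^i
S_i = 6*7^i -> [6, 42, 294, 2058, 14406]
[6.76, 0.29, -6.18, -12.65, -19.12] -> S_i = 6.76 + -6.47*i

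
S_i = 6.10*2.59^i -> [6.1, 15.8, 40.92, 105.98, 274.49]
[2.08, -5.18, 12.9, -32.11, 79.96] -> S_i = 2.08*(-2.49)^i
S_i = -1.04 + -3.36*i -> [-1.04, -4.4, -7.76, -11.12, -14.48]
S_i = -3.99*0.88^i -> [-3.99, -3.51, -3.09, -2.72, -2.39]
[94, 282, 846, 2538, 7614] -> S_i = 94*3^i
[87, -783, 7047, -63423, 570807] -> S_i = 87*-9^i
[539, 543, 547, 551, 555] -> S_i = 539 + 4*i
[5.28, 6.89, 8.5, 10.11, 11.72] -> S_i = 5.28 + 1.61*i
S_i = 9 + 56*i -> [9, 65, 121, 177, 233]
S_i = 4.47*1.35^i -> [4.47, 6.03, 8.15, 11.0, 14.85]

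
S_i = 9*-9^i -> [9, -81, 729, -6561, 59049]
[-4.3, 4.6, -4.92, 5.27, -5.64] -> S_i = -4.30*(-1.07)^i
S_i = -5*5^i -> [-5, -25, -125, -625, -3125]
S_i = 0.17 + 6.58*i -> [0.17, 6.75, 13.33, 19.91, 26.49]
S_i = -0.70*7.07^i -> [-0.7, -4.95, -34.99, -247.38, -1748.94]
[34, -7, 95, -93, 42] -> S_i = Random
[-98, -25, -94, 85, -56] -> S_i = Random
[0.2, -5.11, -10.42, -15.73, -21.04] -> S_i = 0.20 + -5.31*i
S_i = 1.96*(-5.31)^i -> [1.96, -10.41, 55.26, -293.45, 1558.24]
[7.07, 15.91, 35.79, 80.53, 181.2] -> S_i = 7.07*2.25^i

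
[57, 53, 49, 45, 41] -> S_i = 57 + -4*i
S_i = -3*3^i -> [-3, -9, -27, -81, -243]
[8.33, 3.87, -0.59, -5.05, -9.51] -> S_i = 8.33 + -4.46*i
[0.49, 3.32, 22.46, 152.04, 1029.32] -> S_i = 0.49*6.77^i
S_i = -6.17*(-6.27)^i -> [-6.17, 38.69, -242.56, 1520.85, -9535.76]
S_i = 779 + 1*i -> [779, 780, 781, 782, 783]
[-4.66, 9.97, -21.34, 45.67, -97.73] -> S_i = -4.66*(-2.14)^i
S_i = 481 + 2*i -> [481, 483, 485, 487, 489]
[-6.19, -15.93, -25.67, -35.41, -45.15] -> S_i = -6.19 + -9.74*i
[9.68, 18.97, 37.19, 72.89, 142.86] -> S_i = 9.68*1.96^i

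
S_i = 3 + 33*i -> [3, 36, 69, 102, 135]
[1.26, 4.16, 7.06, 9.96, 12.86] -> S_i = 1.26 + 2.90*i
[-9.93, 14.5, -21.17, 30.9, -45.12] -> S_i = -9.93*(-1.46)^i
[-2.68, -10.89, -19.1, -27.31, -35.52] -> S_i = -2.68 + -8.21*i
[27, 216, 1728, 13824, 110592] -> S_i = 27*8^i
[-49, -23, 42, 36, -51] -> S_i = Random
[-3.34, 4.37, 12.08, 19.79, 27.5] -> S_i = -3.34 + 7.71*i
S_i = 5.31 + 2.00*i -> [5.31, 7.31, 9.31, 11.31, 13.31]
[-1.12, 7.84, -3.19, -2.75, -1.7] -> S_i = Random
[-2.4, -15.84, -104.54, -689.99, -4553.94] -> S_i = -2.40*6.60^i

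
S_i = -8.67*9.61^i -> [-8.67, -83.32, -800.69, -7694.66, -73945.65]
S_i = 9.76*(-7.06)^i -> [9.76, -68.91, 486.47, -3434.5, 24247.59]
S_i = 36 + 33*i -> [36, 69, 102, 135, 168]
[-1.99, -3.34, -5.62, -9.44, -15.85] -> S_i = -1.99*1.68^i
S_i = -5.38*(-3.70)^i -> [-5.38, 19.91, -73.65, 272.51, -1008.3]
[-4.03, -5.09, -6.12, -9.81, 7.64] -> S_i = Random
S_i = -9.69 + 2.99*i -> [-9.69, -6.7, -3.71, -0.72, 2.27]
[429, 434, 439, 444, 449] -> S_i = 429 + 5*i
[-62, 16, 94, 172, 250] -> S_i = -62 + 78*i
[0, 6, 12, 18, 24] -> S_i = 0 + 6*i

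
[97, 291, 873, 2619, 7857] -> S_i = 97*3^i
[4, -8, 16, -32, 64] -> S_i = 4*-2^i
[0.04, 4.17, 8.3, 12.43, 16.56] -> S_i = 0.04 + 4.13*i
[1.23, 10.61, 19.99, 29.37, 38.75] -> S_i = 1.23 + 9.38*i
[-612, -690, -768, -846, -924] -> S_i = -612 + -78*i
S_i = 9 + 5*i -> [9, 14, 19, 24, 29]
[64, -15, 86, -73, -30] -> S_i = Random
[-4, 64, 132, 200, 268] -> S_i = -4 + 68*i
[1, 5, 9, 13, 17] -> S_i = 1 + 4*i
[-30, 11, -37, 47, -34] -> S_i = Random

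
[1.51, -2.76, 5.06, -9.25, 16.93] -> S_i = 1.51*(-1.83)^i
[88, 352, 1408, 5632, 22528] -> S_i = 88*4^i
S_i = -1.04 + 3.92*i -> [-1.04, 2.88, 6.8, 10.72, 14.64]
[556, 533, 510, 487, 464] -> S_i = 556 + -23*i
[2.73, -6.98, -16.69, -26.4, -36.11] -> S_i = 2.73 + -9.71*i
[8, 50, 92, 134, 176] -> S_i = 8 + 42*i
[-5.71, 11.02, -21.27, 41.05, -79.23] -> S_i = -5.71*(-1.93)^i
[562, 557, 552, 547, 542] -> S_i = 562 + -5*i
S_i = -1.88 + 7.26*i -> [-1.88, 5.38, 12.64, 19.9, 27.16]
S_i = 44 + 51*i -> [44, 95, 146, 197, 248]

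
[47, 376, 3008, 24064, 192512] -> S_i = 47*8^i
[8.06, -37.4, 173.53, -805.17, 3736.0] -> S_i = 8.06*(-4.64)^i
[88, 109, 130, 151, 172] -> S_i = 88 + 21*i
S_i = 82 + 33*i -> [82, 115, 148, 181, 214]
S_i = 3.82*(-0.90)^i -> [3.82, -3.44, 3.09, -2.78, 2.51]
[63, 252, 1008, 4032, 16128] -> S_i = 63*4^i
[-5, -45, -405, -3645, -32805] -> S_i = -5*9^i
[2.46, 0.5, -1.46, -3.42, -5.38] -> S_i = 2.46 + -1.96*i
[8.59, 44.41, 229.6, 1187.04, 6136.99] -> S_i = 8.59*5.17^i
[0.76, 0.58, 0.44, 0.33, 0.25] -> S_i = 0.76*0.76^i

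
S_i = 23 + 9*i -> [23, 32, 41, 50, 59]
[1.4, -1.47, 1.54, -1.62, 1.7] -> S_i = 1.40*(-1.05)^i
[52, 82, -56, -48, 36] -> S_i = Random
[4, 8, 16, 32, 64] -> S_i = 4*2^i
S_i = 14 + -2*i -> [14, 12, 10, 8, 6]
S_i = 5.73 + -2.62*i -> [5.73, 3.11, 0.49, -2.13, -4.75]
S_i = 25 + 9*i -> [25, 34, 43, 52, 61]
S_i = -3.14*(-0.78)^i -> [-3.14, 2.45, -1.91, 1.49, -1.16]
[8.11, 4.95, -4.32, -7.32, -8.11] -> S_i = Random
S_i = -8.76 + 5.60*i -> [-8.76, -3.16, 2.44, 8.04, 13.64]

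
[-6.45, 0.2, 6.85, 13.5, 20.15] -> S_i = -6.45 + 6.65*i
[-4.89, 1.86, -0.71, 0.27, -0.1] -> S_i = -4.89*(-0.38)^i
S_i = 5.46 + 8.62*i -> [5.46, 14.08, 22.7, 31.32, 39.94]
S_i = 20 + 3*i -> [20, 23, 26, 29, 32]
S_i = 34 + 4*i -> [34, 38, 42, 46, 50]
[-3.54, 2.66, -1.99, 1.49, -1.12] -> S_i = -3.54*(-0.75)^i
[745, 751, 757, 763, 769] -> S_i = 745 + 6*i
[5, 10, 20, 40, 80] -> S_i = 5*2^i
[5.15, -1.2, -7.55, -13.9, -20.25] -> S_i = 5.15 + -6.35*i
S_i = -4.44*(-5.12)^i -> [-4.44, 22.73, -116.39, 595.93, -3051.14]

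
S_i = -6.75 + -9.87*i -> [-6.75, -16.62, -26.49, -36.36, -46.23]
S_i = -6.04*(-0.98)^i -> [-6.04, 5.92, -5.8, 5.68, -5.57]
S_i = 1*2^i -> [1, 2, 4, 8, 16]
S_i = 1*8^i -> [1, 8, 64, 512, 4096]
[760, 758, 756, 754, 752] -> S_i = 760 + -2*i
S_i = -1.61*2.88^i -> [-1.61, -4.64, -13.35, -38.46, -110.76]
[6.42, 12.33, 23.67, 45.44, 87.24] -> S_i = 6.42*1.92^i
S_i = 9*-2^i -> [9, -18, 36, -72, 144]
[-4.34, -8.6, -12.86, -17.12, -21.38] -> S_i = -4.34 + -4.26*i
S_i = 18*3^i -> [18, 54, 162, 486, 1458]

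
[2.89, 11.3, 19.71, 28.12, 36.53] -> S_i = 2.89 + 8.41*i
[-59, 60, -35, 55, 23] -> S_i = Random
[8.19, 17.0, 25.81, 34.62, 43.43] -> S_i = 8.19 + 8.81*i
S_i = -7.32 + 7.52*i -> [-7.32, 0.2, 7.72, 15.24, 22.76]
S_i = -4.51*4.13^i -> [-4.51, -18.63, -76.93, -317.71, -1312.13]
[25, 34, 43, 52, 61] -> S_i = 25 + 9*i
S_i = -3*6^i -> [-3, -18, -108, -648, -3888]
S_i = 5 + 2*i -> [5, 7, 9, 11, 13]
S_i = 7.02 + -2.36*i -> [7.02, 4.66, 2.3, -0.06, -2.42]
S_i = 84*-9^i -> [84, -756, 6804, -61236, 551124]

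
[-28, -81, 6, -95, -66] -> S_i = Random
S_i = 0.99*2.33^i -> [0.99, 2.31, 5.37, 12.52, 29.18]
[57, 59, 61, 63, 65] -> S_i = 57 + 2*i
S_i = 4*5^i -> [4, 20, 100, 500, 2500]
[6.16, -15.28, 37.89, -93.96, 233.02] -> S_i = 6.16*(-2.48)^i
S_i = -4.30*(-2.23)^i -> [-4.3, 9.59, -21.38, 47.69, -106.34]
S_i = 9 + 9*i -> [9, 18, 27, 36, 45]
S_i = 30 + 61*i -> [30, 91, 152, 213, 274]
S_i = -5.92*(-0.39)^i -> [-5.92, 2.31, -0.9, 0.35, -0.14]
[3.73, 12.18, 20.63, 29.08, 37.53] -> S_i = 3.73 + 8.45*i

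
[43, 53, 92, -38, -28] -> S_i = Random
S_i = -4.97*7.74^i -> [-4.97, -38.47, -297.74, -2304.51, -17836.94]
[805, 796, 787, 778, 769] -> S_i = 805 + -9*i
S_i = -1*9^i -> [-1, -9, -81, -729, -6561]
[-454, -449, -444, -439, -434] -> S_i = -454 + 5*i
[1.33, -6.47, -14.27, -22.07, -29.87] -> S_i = 1.33 + -7.80*i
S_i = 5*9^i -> [5, 45, 405, 3645, 32805]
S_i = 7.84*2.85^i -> [7.84, 22.34, 63.68, 181.49, 517.24]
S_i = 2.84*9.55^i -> [2.84, 27.12, 259.02, 2473.59, 23622.82]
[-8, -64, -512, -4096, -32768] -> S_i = -8*8^i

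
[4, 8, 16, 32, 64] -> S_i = 4*2^i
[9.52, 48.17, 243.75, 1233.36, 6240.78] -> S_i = 9.52*5.06^i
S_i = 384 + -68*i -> [384, 316, 248, 180, 112]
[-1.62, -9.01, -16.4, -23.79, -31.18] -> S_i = -1.62 + -7.39*i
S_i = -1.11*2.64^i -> [-1.11, -2.93, -7.74, -20.42, -53.92]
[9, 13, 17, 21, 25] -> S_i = 9 + 4*i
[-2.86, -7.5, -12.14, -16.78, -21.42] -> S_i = -2.86 + -4.64*i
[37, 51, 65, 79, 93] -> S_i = 37 + 14*i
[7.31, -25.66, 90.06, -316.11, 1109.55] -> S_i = 7.31*(-3.51)^i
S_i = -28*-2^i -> [-28, 56, -112, 224, -448]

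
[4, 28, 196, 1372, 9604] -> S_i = 4*7^i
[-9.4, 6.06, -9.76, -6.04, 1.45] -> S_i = Random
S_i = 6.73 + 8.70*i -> [6.73, 15.43, 24.13, 32.83, 41.53]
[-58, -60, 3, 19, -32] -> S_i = Random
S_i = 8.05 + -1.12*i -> [8.05, 6.93, 5.81, 4.69, 3.57]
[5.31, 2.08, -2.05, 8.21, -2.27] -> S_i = Random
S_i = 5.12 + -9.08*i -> [5.12, -3.96, -13.04, -22.12, -31.2]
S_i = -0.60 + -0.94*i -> [-0.6, -1.54, -2.48, -3.42, -4.36]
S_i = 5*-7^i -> [5, -35, 245, -1715, 12005]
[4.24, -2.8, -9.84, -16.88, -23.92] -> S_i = 4.24 + -7.04*i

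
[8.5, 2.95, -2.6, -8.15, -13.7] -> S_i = 8.50 + -5.55*i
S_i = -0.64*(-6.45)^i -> [-0.64, 4.13, -26.63, 171.74, -1107.69]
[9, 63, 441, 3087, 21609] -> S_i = 9*7^i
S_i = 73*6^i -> [73, 438, 2628, 15768, 94608]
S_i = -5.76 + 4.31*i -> [-5.76, -1.45, 2.86, 7.17, 11.48]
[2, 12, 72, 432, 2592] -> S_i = 2*6^i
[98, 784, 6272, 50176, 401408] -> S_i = 98*8^i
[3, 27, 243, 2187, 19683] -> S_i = 3*9^i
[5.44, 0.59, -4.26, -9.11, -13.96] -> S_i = 5.44 + -4.85*i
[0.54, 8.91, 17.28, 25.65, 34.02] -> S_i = 0.54 + 8.37*i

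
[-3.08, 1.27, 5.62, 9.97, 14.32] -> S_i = -3.08 + 4.35*i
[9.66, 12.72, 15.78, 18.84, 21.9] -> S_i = 9.66 + 3.06*i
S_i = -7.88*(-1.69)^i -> [-7.88, 13.32, -22.51, 38.04, -64.28]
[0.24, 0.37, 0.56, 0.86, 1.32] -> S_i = 0.24*1.53^i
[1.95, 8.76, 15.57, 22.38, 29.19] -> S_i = 1.95 + 6.81*i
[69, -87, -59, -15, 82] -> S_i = Random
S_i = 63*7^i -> [63, 441, 3087, 21609, 151263]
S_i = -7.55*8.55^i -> [-7.55, -64.55, -551.92, -4718.95, -40347.02]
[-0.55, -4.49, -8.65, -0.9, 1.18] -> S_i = Random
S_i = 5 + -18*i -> [5, -13, -31, -49, -67]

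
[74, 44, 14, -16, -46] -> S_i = 74 + -30*i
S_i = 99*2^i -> [99, 198, 396, 792, 1584]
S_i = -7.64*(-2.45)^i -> [-7.64, 18.72, -45.86, 112.35, -275.27]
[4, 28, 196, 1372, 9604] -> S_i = 4*7^i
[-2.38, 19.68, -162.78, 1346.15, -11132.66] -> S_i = -2.38*(-8.27)^i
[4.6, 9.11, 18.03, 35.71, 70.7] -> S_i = 4.60*1.98^i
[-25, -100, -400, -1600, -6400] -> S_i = -25*4^i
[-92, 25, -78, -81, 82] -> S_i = Random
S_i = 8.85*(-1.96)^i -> [8.85, -17.35, 34.0, -66.64, 130.61]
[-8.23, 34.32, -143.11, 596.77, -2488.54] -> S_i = -8.23*(-4.17)^i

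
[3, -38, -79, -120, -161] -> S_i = 3 + -41*i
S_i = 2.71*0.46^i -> [2.71, 1.25, 0.57, 0.26, 0.12]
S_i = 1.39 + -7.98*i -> [1.39, -6.59, -14.57, -22.55, -30.53]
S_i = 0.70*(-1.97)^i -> [0.7, -1.38, 2.72, -5.35, 10.54]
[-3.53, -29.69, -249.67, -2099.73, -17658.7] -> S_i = -3.53*8.41^i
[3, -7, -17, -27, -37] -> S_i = 3 + -10*i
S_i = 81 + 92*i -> [81, 173, 265, 357, 449]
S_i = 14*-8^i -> [14, -112, 896, -7168, 57344]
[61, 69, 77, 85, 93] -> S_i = 61 + 8*i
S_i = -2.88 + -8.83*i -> [-2.88, -11.71, -20.54, -29.37, -38.2]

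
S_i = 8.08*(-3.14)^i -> [8.08, -25.37, 79.67, -250.15, 785.47]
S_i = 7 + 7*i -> [7, 14, 21, 28, 35]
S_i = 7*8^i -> [7, 56, 448, 3584, 28672]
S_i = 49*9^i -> [49, 441, 3969, 35721, 321489]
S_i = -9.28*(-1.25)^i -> [-9.28, 11.6, -14.5, 18.12, -22.66]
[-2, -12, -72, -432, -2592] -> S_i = -2*6^i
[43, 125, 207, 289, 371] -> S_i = 43 + 82*i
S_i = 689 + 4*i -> [689, 693, 697, 701, 705]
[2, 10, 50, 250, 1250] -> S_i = 2*5^i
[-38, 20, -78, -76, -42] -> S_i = Random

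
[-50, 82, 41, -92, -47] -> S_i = Random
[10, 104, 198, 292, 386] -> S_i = 10 + 94*i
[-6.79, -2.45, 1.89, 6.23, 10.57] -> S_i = -6.79 + 4.34*i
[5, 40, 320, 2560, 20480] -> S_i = 5*8^i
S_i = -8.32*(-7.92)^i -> [-8.32, 65.89, -521.88, 4133.32, -32735.88]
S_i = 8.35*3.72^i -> [8.35, 31.06, 115.55, 429.85, 1599.04]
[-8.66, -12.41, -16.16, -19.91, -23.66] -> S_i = -8.66 + -3.75*i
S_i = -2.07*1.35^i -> [-2.07, -2.79, -3.77, -5.09, -6.88]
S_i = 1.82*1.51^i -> [1.82, 2.75, 4.15, 6.27, 9.46]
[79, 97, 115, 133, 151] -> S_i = 79 + 18*i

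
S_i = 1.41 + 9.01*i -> [1.41, 10.42, 19.43, 28.44, 37.45]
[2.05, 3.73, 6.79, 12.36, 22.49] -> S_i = 2.05*1.82^i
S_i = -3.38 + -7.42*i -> [-3.38, -10.8, -18.22, -25.64, -33.06]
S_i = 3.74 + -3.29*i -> [3.74, 0.45, -2.84, -6.13, -9.42]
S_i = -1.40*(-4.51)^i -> [-1.4, 6.31, -28.48, 128.43, -579.21]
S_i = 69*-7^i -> [69, -483, 3381, -23667, 165669]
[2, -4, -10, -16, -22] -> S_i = 2 + -6*i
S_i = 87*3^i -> [87, 261, 783, 2349, 7047]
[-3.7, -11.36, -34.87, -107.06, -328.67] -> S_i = -3.70*3.07^i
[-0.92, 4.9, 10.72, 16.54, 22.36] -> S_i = -0.92 + 5.82*i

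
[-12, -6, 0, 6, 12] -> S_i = -12 + 6*i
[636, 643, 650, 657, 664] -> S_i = 636 + 7*i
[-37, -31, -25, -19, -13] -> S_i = -37 + 6*i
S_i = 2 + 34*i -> [2, 36, 70, 104, 138]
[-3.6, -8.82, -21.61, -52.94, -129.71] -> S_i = -3.60*2.45^i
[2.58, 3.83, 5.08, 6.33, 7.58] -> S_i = 2.58 + 1.25*i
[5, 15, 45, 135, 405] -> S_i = 5*3^i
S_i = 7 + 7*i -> [7, 14, 21, 28, 35]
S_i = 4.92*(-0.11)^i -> [4.92, -0.54, 0.06, -0.01, 0.0]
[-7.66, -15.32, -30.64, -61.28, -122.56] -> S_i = -7.66*2.00^i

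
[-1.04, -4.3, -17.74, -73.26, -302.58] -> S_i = -1.04*4.13^i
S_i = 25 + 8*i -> [25, 33, 41, 49, 57]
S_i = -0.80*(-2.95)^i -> [-0.8, 2.36, -6.96, 20.54, -60.59]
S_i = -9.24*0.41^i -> [-9.24, -3.79, -1.55, -0.64, -0.26]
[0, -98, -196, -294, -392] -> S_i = 0 + -98*i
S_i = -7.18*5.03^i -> [-7.18, -36.12, -181.66, -913.75, -4596.17]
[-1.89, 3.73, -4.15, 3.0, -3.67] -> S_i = Random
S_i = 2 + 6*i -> [2, 8, 14, 20, 26]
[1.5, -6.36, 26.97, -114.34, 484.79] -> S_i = 1.50*(-4.24)^i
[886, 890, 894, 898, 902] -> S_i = 886 + 4*i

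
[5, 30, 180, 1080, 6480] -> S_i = 5*6^i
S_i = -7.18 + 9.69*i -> [-7.18, 2.51, 12.2, 21.89, 31.58]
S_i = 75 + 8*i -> [75, 83, 91, 99, 107]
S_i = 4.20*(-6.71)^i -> [4.2, -28.18, 189.1, -1268.87, 8514.11]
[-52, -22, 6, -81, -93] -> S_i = Random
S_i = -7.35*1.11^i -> [-7.35, -8.16, -9.06, -10.05, -11.16]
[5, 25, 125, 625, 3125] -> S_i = 5*5^i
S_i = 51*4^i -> [51, 204, 816, 3264, 13056]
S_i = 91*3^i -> [91, 273, 819, 2457, 7371]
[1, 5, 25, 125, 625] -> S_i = 1*5^i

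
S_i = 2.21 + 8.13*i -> [2.21, 10.34, 18.47, 26.6, 34.73]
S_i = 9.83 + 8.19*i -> [9.83, 18.02, 26.21, 34.4, 42.59]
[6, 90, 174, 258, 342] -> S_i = 6 + 84*i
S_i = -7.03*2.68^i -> [-7.03, -18.84, -50.49, -135.32, -362.66]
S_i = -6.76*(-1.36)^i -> [-6.76, 9.19, -12.5, 17.0, -23.13]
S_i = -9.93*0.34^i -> [-9.93, -3.38, -1.15, -0.39, -0.13]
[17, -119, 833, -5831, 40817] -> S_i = 17*-7^i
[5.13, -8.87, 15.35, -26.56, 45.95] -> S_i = 5.13*(-1.73)^i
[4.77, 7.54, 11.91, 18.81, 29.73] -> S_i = 4.77*1.58^i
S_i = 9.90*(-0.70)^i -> [9.9, -6.93, 4.85, -3.4, 2.38]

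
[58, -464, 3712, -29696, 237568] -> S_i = 58*-8^i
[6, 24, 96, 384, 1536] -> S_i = 6*4^i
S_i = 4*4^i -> [4, 16, 64, 256, 1024]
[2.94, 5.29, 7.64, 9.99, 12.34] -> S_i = 2.94 + 2.35*i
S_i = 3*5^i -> [3, 15, 75, 375, 1875]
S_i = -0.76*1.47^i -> [-0.76, -1.12, -1.64, -2.41, -3.55]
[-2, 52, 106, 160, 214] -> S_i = -2 + 54*i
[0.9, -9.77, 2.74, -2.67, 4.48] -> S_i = Random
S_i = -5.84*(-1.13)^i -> [-5.84, 6.6, -7.46, 8.43, -9.52]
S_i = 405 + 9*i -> [405, 414, 423, 432, 441]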